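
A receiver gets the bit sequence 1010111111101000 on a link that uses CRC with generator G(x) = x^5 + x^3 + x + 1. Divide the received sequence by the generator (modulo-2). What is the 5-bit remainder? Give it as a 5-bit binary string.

Modulo-2 division of 1010111111101000 by 101011:
  pos 0: 101011 XOR 101011 = 000000
  pos 6: 111110 XOR 101011 = 010101
  pos 7: 101011 XOR 101011 = 000000
Remainder = 00000 (zero — the frame passes the CRC check).

00000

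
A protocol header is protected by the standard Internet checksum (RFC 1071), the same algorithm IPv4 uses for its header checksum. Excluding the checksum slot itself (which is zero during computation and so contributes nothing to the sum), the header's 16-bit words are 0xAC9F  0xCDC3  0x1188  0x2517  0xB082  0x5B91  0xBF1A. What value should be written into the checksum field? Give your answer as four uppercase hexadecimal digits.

83CE

One's-complement addition (fold any carry out of bit 15 back into bit 0):
  0xAC9F + 0xCDC3 = 0x17A62 → wrap carry → 0x7A63
  0x7A63 + 0x1188 = 0x08BEB
  0x8BEB + 0x2517 = 0x0B102
  0xB102 + 0xB082 = 0x16184 → wrap carry → 0x6185
  0x6185 + 0x5B91 = 0x0BD16
  0xBD16 + 0xBF1A = 0x17C30 → wrap carry → 0x7C31
One's-complement sum = 0x7C31.
Checksum = ~0x7C31 & 0xFFFF = 0x83CE.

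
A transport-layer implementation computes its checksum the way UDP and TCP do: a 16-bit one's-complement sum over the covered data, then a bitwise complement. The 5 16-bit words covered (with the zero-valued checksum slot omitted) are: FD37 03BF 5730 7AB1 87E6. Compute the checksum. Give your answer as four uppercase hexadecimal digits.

A540

One's-complement addition (fold any carry out of bit 15 back into bit 0):
  0xFD37 + 0x03BF = 0x100F6 → wrap carry → 0x00F7
  0x00F7 + 0x5730 = 0x05827
  0x5827 + 0x7AB1 = 0x0D2D8
  0xD2D8 + 0x87E6 = 0x15ABE → wrap carry → 0x5ABF
One's-complement sum = 0x5ABF.
Checksum = ~0x5ABF & 0xFFFF = 0xA540.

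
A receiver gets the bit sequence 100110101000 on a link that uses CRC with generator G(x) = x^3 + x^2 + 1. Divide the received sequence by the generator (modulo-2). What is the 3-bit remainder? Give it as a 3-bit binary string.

Modulo-2 division of 100110101000 by 1101:
  pos 0: 1001 XOR 1101 = 0100
  pos 1: 1001 XOR 1101 = 0100
  pos 2: 1000 XOR 1101 = 0101
  pos 3: 1011 XOR 1101 = 0110
  pos 4: 1100 XOR 1101 = 0001
  pos 7: 1100 XOR 1101 = 0001
Remainder = 010 (nonzero — an error is detected).

010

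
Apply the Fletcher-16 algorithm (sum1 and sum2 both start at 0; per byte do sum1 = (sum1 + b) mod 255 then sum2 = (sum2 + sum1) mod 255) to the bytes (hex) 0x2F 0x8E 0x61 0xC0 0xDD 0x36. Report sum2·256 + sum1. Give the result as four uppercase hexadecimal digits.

Running sums (mod 255):
  after byte 0 (0x2F): sum1=47, sum2=47
  after byte 1 (0x8E): sum1=189, sum2=236
  after byte 2 (0x61): sum1=31, sum2=12
  after byte 3 (0xC0): sum1=223, sum2=235
  after byte 4 (0xDD): sum1=189, sum2=169
  after byte 5 (0x36): sum1=243, sum2=157
Checksum = sum2·256 + sum1 = 157·256 + 243 = 40435 = 0x9DF3.

9DF3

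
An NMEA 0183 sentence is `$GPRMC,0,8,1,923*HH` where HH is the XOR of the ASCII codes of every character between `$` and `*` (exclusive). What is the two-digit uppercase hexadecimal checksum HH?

XOR the ASCII codes of the payload characters:
  'G' = 0x47 → acc = 0x47
  'P' = 0x50 → acc = 0x17
  'R' = 0x52 → acc = 0x45
  'M' = 0x4D → acc = 0x08
  'C' = 0x43 → acc = 0x4B
  ',' = 0x2C → acc = 0x67
  '0' = 0x30 → acc = 0x57
  ',' = 0x2C → acc = 0x7B
  '8' = 0x38 → acc = 0x43
  ',' = 0x2C → acc = 0x6F
  '1' = 0x31 → acc = 0x5E
  ',' = 0x2C → acc = 0x72
  '9' = 0x39 → acc = 0x4B
  '2' = 0x32 → acc = 0x79
  '3' = 0x33 → acc = 0x4A
Checksum = 0x4A.

4A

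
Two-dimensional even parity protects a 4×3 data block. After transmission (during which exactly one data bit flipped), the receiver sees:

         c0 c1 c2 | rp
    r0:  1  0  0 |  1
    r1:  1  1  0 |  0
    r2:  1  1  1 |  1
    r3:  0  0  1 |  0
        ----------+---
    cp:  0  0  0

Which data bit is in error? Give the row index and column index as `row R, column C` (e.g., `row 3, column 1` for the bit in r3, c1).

row 3, column 0

Recompute each row's even parity and compare to rp:
  r0: data parity 1, sent rp 1 → ok
  r1: data parity 0, sent rp 0 → ok
  r2: data parity 1, sent rp 1 → ok
  r3: data parity 1, sent rp 0 → mismatch
Recompute each column's even parity and compare to cp:
  c0: data parity 1, sent cp 0 → mismatch
  c1: data parity 0, sent cp 0 → ok
  c2: data parity 0, sent cp 0 → ok
Exactly one row (r3) and one column (c0) fail → the flipped bit is at their intersection.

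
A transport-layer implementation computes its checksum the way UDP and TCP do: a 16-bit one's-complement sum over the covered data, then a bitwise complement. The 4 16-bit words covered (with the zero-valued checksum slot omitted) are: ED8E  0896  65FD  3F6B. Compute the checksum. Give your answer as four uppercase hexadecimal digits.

One's-complement addition (fold any carry out of bit 15 back into bit 0):
  0xED8E + 0x0896 = 0x0F624
  0xF624 + 0x65FD = 0x15C21 → wrap carry → 0x5C22
  0x5C22 + 0x3F6B = 0x09B8D
One's-complement sum = 0x9B8D.
Checksum = ~0x9B8D & 0xFFFF = 0x6472.

6472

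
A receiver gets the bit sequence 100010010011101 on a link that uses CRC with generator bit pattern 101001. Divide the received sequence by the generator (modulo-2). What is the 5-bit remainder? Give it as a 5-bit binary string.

Modulo-2 division of 100010010011101 by 101001:
  pos 0: 100010 XOR 101001 = 001011
  pos 2: 101101 XOR 101001 = 000100
  pos 5: 100001 XOR 101001 = 001000
  pos 7: 100011 XOR 101001 = 001010
  pos 9: 101001 XOR 101001 = 000000
Remainder = 00000 (zero — the frame passes the CRC check).

00000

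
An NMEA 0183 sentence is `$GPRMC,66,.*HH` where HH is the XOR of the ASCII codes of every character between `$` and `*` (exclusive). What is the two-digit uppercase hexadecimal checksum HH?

XOR the ASCII codes of the payload characters:
  'G' = 0x47 → acc = 0x47
  'P' = 0x50 → acc = 0x17
  'R' = 0x52 → acc = 0x45
  'M' = 0x4D → acc = 0x08
  'C' = 0x43 → acc = 0x4B
  ',' = 0x2C → acc = 0x67
  '6' = 0x36 → acc = 0x51
  '6' = 0x36 → acc = 0x67
  ',' = 0x2C → acc = 0x4B
  '.' = 0x2E → acc = 0x65
Checksum = 0x65.

65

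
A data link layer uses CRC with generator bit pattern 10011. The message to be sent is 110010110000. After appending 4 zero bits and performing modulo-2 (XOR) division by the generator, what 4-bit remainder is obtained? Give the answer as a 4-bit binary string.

1001

Append 4 zeros: 1100101100000000. Divide by 10011 (XOR where the leading bit is 1):
  pos 0: 11001 XOR 10011 = 01010
  pos 1: 10100 XOR 10011 = 00111
  pos 3: 11111 XOR 10011 = 01100
  pos 4: 11000 XOR 10011 = 01011
  pos 5: 10110 XOR 10011 = 00101
  pos 7: 10100 XOR 10011 = 00111
  pos 9: 11100 XOR 10011 = 01111
  pos 10: 11110 XOR 10011 = 01101
  pos 11: 11010 XOR 10011 = 01001
Remainder (last 4 bits) = 1001. This is the CRC / FCS.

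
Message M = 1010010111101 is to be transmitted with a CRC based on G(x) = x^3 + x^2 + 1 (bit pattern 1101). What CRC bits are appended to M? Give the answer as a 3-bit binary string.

Append 3 zeros: 1010010111101000. Divide by 1101 (XOR where the leading bit is 1):
  pos 0: 1010 XOR 1101 = 0111
  pos 1: 1110 XOR 1101 = 0011
  pos 3: 1110 XOR 1101 = 0011
  pos 5: 1111 XOR 1101 = 0010
  pos 7: 1011 XOR 1101 = 0110
  pos 8: 1100 XOR 1101 = 0001
  pos 11: 1100 XOR 1101 = 0001
Remainder (last 3 bits) = 010. This is the CRC / FCS.

010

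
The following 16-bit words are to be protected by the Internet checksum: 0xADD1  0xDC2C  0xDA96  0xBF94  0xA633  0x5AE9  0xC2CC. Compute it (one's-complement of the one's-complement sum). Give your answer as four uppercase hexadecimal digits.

One's-complement addition (fold any carry out of bit 15 back into bit 0):
  0xADD1 + 0xDC2C = 0x189FD → wrap carry → 0x89FE
  0x89FE + 0xDA96 = 0x16494 → wrap carry → 0x6495
  0x6495 + 0xBF94 = 0x12429 → wrap carry → 0x242A
  0x242A + 0xA633 = 0x0CA5D
  0xCA5D + 0x5AE9 = 0x12546 → wrap carry → 0x2547
  0x2547 + 0xC2CC = 0x0E813
One's-complement sum = 0xE813.
Checksum = ~0xE813 & 0xFFFF = 0x17EC.

17EC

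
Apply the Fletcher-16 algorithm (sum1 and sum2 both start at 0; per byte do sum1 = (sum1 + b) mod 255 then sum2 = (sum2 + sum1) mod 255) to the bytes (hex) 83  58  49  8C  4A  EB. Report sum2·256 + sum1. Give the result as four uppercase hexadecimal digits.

Running sums (mod 255):
  after byte 0 (83): sum1=131, sum2=131
  after byte 1 (58): sum1=219, sum2=95
  after byte 2 (49): sum1=37, sum2=132
  after byte 3 (8C): sum1=177, sum2=54
  after byte 4 (4A): sum1=251, sum2=50
  after byte 5 (EB): sum1=231, sum2=26
Checksum = sum2·256 + sum1 = 26·256 + 231 = 6887 = 0x1AE7.

1AE7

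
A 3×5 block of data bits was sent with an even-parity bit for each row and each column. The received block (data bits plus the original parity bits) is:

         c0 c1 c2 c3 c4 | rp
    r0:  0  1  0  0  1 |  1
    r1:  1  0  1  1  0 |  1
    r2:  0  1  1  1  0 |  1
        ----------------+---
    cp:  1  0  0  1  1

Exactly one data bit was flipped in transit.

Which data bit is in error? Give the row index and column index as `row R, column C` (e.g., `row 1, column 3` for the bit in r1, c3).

Recompute each row's even parity and compare to rp:
  r0: data parity 0, sent rp 1 → mismatch
  r1: data parity 1, sent rp 1 → ok
  r2: data parity 1, sent rp 1 → ok
Recompute each column's even parity and compare to cp:
  c0: data parity 1, sent cp 1 → ok
  c1: data parity 0, sent cp 0 → ok
  c2: data parity 0, sent cp 0 → ok
  c3: data parity 0, sent cp 1 → mismatch
  c4: data parity 1, sent cp 1 → ok
Exactly one row (r0) and one column (c3) fail → the flipped bit is at their intersection.

row 0, column 3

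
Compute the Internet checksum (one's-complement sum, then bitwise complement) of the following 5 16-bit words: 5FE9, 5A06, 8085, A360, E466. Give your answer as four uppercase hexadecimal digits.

One's-complement addition (fold any carry out of bit 15 back into bit 0):
  0x5FE9 + 0x5A06 = 0x0B9EF
  0xB9EF + 0x8085 = 0x13A74 → wrap carry → 0x3A75
  0x3A75 + 0xA360 = 0x0DDD5
  0xDDD5 + 0xE466 = 0x1C23B → wrap carry → 0xC23C
One's-complement sum = 0xC23C.
Checksum = ~0xC23C & 0xFFFF = 0x3DC3.

3DC3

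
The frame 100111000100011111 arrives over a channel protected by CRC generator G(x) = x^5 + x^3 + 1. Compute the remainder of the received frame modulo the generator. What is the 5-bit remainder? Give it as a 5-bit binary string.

Modulo-2 division of 100111000100011111 by 101001:
  pos 0: 100111 XOR 101001 = 001110
  pos 2: 111000 XOR 101001 = 010001
  pos 3: 100010 XOR 101001 = 001011
  pos 5: 101110 XOR 101001 = 000111
  pos 8: 111001 XOR 101001 = 010000
  pos 9: 100001 XOR 101001 = 001000
  pos 11: 100011 XOR 101001 = 001010
Remainder = 10101 (nonzero — an error is detected).

10101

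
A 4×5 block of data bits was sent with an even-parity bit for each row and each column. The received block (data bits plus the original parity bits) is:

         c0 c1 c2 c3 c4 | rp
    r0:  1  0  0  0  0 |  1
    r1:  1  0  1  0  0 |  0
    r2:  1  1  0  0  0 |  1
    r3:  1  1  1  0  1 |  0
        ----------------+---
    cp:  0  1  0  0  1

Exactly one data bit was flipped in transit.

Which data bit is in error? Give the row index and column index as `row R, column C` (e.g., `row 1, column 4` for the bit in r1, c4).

Recompute each row's even parity and compare to rp:
  r0: data parity 1, sent rp 1 → ok
  r1: data parity 0, sent rp 0 → ok
  r2: data parity 0, sent rp 1 → mismatch
  r3: data parity 0, sent rp 0 → ok
Recompute each column's even parity and compare to cp:
  c0: data parity 0, sent cp 0 → ok
  c1: data parity 0, sent cp 1 → mismatch
  c2: data parity 0, sent cp 0 → ok
  c3: data parity 0, sent cp 0 → ok
  c4: data parity 1, sent cp 1 → ok
Exactly one row (r2) and one column (c1) fail → the flipped bit is at their intersection.

row 2, column 1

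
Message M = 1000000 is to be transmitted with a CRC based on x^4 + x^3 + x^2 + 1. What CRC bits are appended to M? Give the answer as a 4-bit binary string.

1000

Append 4 zeros: 10000000000. Divide by 11101 (XOR where the leading bit is 1):
  pos 0: 10000 XOR 11101 = 01101
  pos 1: 11010 XOR 11101 = 00111
  pos 3: 11100 XOR 11101 = 00001
Remainder (last 4 bits) = 1000. This is the CRC / FCS.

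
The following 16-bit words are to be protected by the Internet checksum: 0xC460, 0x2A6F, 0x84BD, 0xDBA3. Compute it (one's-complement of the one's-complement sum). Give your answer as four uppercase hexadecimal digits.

B0CE

One's-complement addition (fold any carry out of bit 15 back into bit 0):
  0xC460 + 0x2A6F = 0x0EECF
  0xEECF + 0x84BD = 0x1738C → wrap carry → 0x738D
  0x738D + 0xDBA3 = 0x14F30 → wrap carry → 0x4F31
One's-complement sum = 0x4F31.
Checksum = ~0x4F31 & 0xFFFF = 0xB0CE.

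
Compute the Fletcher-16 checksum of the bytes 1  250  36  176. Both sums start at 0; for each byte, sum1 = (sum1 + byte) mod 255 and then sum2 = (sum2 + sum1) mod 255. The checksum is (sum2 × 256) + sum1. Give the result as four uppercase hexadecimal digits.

EDD0

Running sums (mod 255):
  after byte 0 (1): sum1=1, sum2=1
  after byte 1 (250): sum1=251, sum2=252
  after byte 2 (36): sum1=32, sum2=29
  after byte 3 (176): sum1=208, sum2=237
Checksum = sum2·256 + sum1 = 237·256 + 208 = 60880 = 0xEDD0.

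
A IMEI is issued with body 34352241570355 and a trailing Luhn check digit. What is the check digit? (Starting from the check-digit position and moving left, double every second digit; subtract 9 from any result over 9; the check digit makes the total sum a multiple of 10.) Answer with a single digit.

1

Partial digits right→left: 5 5 3 0 7 5 1 4 2 2 5 3 4 3
Double every second digit counting from the check-digit position (so the 1st, 3rd, 5th, ... of the partial from the right).
  doubled (with −9 where >9): 1 6 5 2 4 1 8 → sum 27
  kept as-is: 5 0 5 4 2 3 3 → sum 22
Total = 27 + 22 = 49.
Check digit = (10 − (49 mod 10)) mod 10 = 1.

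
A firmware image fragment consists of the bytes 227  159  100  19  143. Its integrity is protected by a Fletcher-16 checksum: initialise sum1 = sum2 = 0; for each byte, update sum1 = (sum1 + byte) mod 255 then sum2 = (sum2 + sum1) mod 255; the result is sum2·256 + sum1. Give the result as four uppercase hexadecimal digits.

D48A

Running sums (mod 255):
  after byte 0 (227): sum1=227, sum2=227
  after byte 1 (159): sum1=131, sum2=103
  after byte 2 (100): sum1=231, sum2=79
  after byte 3 (19): sum1=250, sum2=74
  after byte 4 (143): sum1=138, sum2=212
Checksum = sum2·256 + sum1 = 212·256 + 138 = 54410 = 0xD48A.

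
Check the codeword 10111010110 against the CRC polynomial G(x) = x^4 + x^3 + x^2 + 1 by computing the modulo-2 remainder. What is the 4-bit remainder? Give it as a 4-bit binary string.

1110

Modulo-2 division of 10111010110 by 11101:
  pos 0: 10111 XOR 11101 = 01010
  pos 1: 10100 XOR 11101 = 01001
  pos 2: 10011 XOR 11101 = 01110
  pos 3: 11100 XOR 11101 = 00001
Remainder = 1110 (nonzero — an error is detected).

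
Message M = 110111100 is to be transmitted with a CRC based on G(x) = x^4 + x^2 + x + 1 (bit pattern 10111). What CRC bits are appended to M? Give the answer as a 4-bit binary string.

Append 4 zeros: 1101111000000. Divide by 10111 (XOR where the leading bit is 1):
  pos 0: 11011 XOR 10111 = 01100
  pos 1: 11001 XOR 10111 = 01110
  pos 2: 11101 XOR 10111 = 01010
  pos 3: 10100 XOR 10111 = 00011
  pos 6: 11000 XOR 10111 = 01111
  pos 7: 11110 XOR 10111 = 01001
  pos 8: 10010 XOR 10111 = 00101
Remainder (last 4 bits) = 0101. This is the CRC / FCS.

0101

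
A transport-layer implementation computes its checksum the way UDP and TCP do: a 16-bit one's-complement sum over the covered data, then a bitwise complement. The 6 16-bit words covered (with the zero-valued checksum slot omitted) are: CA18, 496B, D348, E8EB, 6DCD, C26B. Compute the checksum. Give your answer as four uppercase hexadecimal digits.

One's-complement addition (fold any carry out of bit 15 back into bit 0):
  0xCA18 + 0x496B = 0x11383 → wrap carry → 0x1384
  0x1384 + 0xD348 = 0x0E6CC
  0xE6CC + 0xE8EB = 0x1CFB7 → wrap carry → 0xCFB8
  0xCFB8 + 0x6DCD = 0x13D85 → wrap carry → 0x3D86
  0x3D86 + 0xC26B = 0x0FFF1
One's-complement sum = 0xFFF1.
Checksum = ~0xFFF1 & 0xFFFF = 0x000E.

000E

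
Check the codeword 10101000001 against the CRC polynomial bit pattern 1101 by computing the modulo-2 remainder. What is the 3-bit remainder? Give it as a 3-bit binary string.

000

Modulo-2 division of 10101000001 by 1101:
  pos 0: 1010 XOR 1101 = 0111
  pos 1: 1111 XOR 1101 = 0010
  pos 3: 1000 XOR 1101 = 0101
  pos 4: 1010 XOR 1101 = 0111
  pos 5: 1110 XOR 1101 = 0011
  pos 7: 1101 XOR 1101 = 0000
Remainder = 000 (zero — the frame passes the CRC check).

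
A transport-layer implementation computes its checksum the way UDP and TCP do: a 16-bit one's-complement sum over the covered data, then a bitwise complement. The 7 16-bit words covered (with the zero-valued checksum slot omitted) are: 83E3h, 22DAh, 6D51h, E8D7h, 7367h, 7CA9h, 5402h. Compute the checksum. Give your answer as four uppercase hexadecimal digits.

BF05

One's-complement addition (fold any carry out of bit 15 back into bit 0):
  0x83E3 + 0x22DA = 0x0A6BD
  0xA6BD + 0x6D51 = 0x1140E → wrap carry → 0x140F
  0x140F + 0xE8D7 = 0x0FCE6
  0xFCE6 + 0x7367 = 0x1704D → wrap carry → 0x704E
  0x704E + 0x7CA9 = 0x0ECF7
  0xECF7 + 0x5402 = 0x140F9 → wrap carry → 0x40FA
One's-complement sum = 0x40FA.
Checksum = ~0x40FA & 0xFFFF = 0xBF05.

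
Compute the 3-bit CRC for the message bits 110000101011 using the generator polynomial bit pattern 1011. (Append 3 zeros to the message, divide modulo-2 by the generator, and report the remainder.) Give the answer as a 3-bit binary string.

110

Append 3 zeros: 110000101011000. Divide by 1011 (XOR where the leading bit is 1):
  pos 0: 1100 XOR 1011 = 0111
  pos 1: 1110 XOR 1011 = 0101
  pos 2: 1010 XOR 1011 = 0001
  pos 5: 1101 XOR 1011 = 0110
  pos 6: 1100 XOR 1011 = 0111
  pos 7: 1111 XOR 1011 = 0100
  pos 8: 1001 XOR 1011 = 0010
  pos 10: 1000 XOR 1011 = 0011
Remainder (last 3 bits) = 110. This is the CRC / FCS.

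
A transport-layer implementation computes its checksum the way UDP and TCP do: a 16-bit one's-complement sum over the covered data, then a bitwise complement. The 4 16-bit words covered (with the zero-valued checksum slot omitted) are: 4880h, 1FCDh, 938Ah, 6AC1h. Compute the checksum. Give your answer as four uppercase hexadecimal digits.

9966

One's-complement addition (fold any carry out of bit 15 back into bit 0):
  0x4880 + 0x1FCD = 0x0684D
  0x684D + 0x938A = 0x0FBD7
  0xFBD7 + 0x6AC1 = 0x16698 → wrap carry → 0x6699
One's-complement sum = 0x6699.
Checksum = ~0x6699 & 0xFFFF = 0x9966.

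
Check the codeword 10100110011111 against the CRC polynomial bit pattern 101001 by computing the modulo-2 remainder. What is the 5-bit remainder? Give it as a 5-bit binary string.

10010

Modulo-2 division of 10100110011111 by 101001:
  pos 0: 101001 XOR 101001 = 000000
  pos 6: 100111 XOR 101001 = 001110
  pos 8: 111011 XOR 101001 = 010010
Remainder = 10010 (nonzero — an error is detected).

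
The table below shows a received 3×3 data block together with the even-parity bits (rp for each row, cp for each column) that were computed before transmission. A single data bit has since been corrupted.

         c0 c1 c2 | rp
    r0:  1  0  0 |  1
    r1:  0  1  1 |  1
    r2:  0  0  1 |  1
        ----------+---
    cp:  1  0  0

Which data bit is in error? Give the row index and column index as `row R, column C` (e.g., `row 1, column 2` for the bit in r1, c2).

Recompute each row's even parity and compare to rp:
  r0: data parity 1, sent rp 1 → ok
  r1: data parity 0, sent rp 1 → mismatch
  r2: data parity 1, sent rp 1 → ok
Recompute each column's even parity and compare to cp:
  c0: data parity 1, sent cp 1 → ok
  c1: data parity 1, sent cp 0 → mismatch
  c2: data parity 0, sent cp 0 → ok
Exactly one row (r1) and one column (c1) fail → the flipped bit is at their intersection.

row 1, column 1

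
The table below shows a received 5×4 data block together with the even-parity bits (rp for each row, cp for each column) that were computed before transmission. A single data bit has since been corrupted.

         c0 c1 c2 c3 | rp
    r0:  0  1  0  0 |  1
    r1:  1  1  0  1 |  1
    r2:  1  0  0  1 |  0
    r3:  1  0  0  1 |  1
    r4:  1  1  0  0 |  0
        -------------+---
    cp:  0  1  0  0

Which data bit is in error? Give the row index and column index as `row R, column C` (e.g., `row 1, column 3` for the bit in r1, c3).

row 3, column 3

Recompute each row's even parity and compare to rp:
  r0: data parity 1, sent rp 1 → ok
  r1: data parity 1, sent rp 1 → ok
  r2: data parity 0, sent rp 0 → ok
  r3: data parity 0, sent rp 1 → mismatch
  r4: data parity 0, sent rp 0 → ok
Recompute each column's even parity and compare to cp:
  c0: data parity 0, sent cp 0 → ok
  c1: data parity 1, sent cp 1 → ok
  c2: data parity 0, sent cp 0 → ok
  c3: data parity 1, sent cp 0 → mismatch
Exactly one row (r3) and one column (c3) fail → the flipped bit is at their intersection.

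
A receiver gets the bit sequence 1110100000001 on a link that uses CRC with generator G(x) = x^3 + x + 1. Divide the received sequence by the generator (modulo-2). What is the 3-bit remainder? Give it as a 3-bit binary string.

001

Modulo-2 division of 1110100000001 by 1011:
  pos 0: 1110 XOR 1011 = 0101
  pos 1: 1011 XOR 1011 = 0000
Remainder = 001 (nonzero — an error is detected).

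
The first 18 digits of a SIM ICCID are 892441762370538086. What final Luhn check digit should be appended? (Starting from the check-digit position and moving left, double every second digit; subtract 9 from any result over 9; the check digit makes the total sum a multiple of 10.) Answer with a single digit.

Partial digits right→left: 6 8 0 8 3 5 0 7 3 2 6 7 1 4 4 2 9 8
Double every second digit counting from the check-digit position (so the 1st, 3rd, 5th, ... of the partial from the right).
  doubled (with −9 where >9): 3 0 6 0 6 3 2 8 9 → sum 37
  kept as-is: 8 8 5 7 2 7 4 2 8 → sum 51
Total = 37 + 51 = 88.
Check digit = (10 − (88 mod 10)) mod 10 = 2.

2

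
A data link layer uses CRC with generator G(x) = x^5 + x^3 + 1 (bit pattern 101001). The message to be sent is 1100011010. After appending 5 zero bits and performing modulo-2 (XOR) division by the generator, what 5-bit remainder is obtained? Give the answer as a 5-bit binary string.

00011

Append 5 zeros: 110001101000000. Divide by 101001 (XOR where the leading bit is 1):
  pos 0: 110001 XOR 101001 = 011000
  pos 1: 110001 XOR 101001 = 011000
  pos 2: 110000 XOR 101001 = 011001
  pos 3: 110011 XOR 101001 = 011010
  pos 4: 110100 XOR 101001 = 011101
  pos 5: 111010 XOR 101001 = 010011
  pos 6: 100110 XOR 101001 = 001111
  pos 8: 111100 XOR 101001 = 010101
  pos 9: 101010 XOR 101001 = 000011
Remainder (last 5 bits) = 00011. This is the CRC / FCS.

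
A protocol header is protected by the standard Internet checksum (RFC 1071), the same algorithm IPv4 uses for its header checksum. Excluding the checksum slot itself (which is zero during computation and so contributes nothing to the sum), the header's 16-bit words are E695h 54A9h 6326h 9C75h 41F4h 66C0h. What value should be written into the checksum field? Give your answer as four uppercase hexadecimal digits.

One's-complement addition (fold any carry out of bit 15 back into bit 0):
  0xE695 + 0x54A9 = 0x13B3E → wrap carry → 0x3B3F
  0x3B3F + 0x6326 = 0x09E65
  0x9E65 + 0x9C75 = 0x13ADA → wrap carry → 0x3ADB
  0x3ADB + 0x41F4 = 0x07CCF
  0x7CCF + 0x66C0 = 0x0E38F
One's-complement sum = 0xE38F.
Checksum = ~0xE38F & 0xFFFF = 0x1C70.

1C70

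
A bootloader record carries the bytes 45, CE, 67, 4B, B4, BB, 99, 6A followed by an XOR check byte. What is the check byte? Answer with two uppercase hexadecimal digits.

5B

XOR the bytes together:
  start with 0x45
  0x45 ⊕ 0xCE = 0x8B
  0x8B ⊕ 0x67 = 0xEC
  0xEC ⊕ 0x4B = 0xA7
  0xA7 ⊕ 0xB4 = 0x13
  0x13 ⊕ 0xBB = 0xA8
  0xA8 ⊕ 0x99 = 0x31
  0x31 ⊕ 0x6A = 0x5B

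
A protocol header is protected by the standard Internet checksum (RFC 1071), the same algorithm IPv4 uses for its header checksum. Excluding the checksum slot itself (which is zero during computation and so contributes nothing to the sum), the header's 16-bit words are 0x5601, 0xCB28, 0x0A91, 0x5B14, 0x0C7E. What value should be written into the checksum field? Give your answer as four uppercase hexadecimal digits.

6CB2

One's-complement addition (fold any carry out of bit 15 back into bit 0):
  0x5601 + 0xCB28 = 0x12129 → wrap carry → 0x212A
  0x212A + 0x0A91 = 0x02BBB
  0x2BBB + 0x5B14 = 0x086CF
  0x86CF + 0x0C7E = 0x0934D
One's-complement sum = 0x934D.
Checksum = ~0x934D & 0xFFFF = 0x6CB2.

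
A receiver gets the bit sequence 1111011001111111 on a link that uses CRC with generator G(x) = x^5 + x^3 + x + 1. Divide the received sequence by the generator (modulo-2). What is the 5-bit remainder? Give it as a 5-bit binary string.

11100

Modulo-2 division of 1111011001111111 by 101011:
  pos 0: 111101 XOR 101011 = 010110
  pos 1: 101101 XOR 101011 = 000110
  pos 4: 110001 XOR 101011 = 011010
  pos 5: 110101 XOR 101011 = 011110
  pos 6: 111101 XOR 101011 = 010110
  pos 7: 101101 XOR 101011 = 000110
  pos 10: 110111 XOR 101011 = 011100
Remainder = 11100 (nonzero — an error is detected).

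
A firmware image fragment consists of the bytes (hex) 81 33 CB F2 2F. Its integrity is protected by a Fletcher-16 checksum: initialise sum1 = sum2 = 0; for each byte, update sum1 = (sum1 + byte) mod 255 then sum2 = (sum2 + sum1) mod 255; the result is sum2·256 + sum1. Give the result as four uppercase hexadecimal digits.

CCA2

Running sums (mod 255):
  after byte 0 (81): sum1=129, sum2=129
  after byte 1 (33): sum1=180, sum2=54
  after byte 2 (CB): sum1=128, sum2=182
  after byte 3 (F2): sum1=115, sum2=42
  after byte 4 (2F): sum1=162, sum2=204
Checksum = sum2·256 + sum1 = 204·256 + 162 = 52386 = 0xCCA2.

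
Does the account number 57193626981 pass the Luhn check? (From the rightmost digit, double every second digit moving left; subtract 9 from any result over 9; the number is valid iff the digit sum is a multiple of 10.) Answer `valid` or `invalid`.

From the right, keep odd positions and double even positions (subtract 9 from any doubled value over 9):
  doubled (positions 2,4,...): 7 3 3 9 5 → sum 27
  kept (positions 1,3,...): 1 9 2 3 1 5 → sum 21
Total = 48.
48 mod 10 = 8, so the number is invalid.

invalid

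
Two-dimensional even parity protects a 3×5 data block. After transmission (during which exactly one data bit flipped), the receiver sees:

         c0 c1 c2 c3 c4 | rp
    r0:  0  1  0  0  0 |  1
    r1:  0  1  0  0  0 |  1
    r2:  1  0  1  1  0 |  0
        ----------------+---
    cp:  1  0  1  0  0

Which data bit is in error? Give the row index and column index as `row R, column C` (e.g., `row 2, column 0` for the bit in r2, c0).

row 2, column 3

Recompute each row's even parity and compare to rp:
  r0: data parity 1, sent rp 1 → ok
  r1: data parity 1, sent rp 1 → ok
  r2: data parity 1, sent rp 0 → mismatch
Recompute each column's even parity and compare to cp:
  c0: data parity 1, sent cp 1 → ok
  c1: data parity 0, sent cp 0 → ok
  c2: data parity 1, sent cp 1 → ok
  c3: data parity 1, sent cp 0 → mismatch
  c4: data parity 0, sent cp 0 → ok
Exactly one row (r2) and one column (c3) fail → the flipped bit is at their intersection.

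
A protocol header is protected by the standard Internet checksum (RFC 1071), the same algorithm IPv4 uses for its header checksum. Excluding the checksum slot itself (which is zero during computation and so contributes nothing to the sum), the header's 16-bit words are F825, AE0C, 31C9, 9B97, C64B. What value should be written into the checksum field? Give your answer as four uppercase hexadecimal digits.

One's-complement addition (fold any carry out of bit 15 back into bit 0):
  0xF825 + 0xAE0C = 0x1A631 → wrap carry → 0xA632
  0xA632 + 0x31C9 = 0x0D7FB
  0xD7FB + 0x9B97 = 0x17392 → wrap carry → 0x7393
  0x7393 + 0xC64B = 0x139DE → wrap carry → 0x39DF
One's-complement sum = 0x39DF.
Checksum = ~0x39DF & 0xFFFF = 0xC620.

C620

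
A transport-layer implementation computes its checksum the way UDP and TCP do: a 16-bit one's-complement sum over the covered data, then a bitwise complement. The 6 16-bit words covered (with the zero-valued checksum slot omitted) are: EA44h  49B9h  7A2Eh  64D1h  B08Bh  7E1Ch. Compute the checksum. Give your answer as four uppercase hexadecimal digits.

BE59

One's-complement addition (fold any carry out of bit 15 back into bit 0):
  0xEA44 + 0x49B9 = 0x133FD → wrap carry → 0x33FE
  0x33FE + 0x7A2E = 0x0AE2C
  0xAE2C + 0x64D1 = 0x112FD → wrap carry → 0x12FE
  0x12FE + 0xB08B = 0x0C389
  0xC389 + 0x7E1C = 0x141A5 → wrap carry → 0x41A6
One's-complement sum = 0x41A6.
Checksum = ~0x41A6 & 0xFFFF = 0xBE59.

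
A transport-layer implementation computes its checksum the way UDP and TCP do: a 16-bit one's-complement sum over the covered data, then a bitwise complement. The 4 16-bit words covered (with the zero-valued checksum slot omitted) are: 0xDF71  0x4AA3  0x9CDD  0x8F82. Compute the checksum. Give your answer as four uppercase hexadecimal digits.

A98A

One's-complement addition (fold any carry out of bit 15 back into bit 0):
  0xDF71 + 0x4AA3 = 0x12A14 → wrap carry → 0x2A15
  0x2A15 + 0x9CDD = 0x0C6F2
  0xC6F2 + 0x8F82 = 0x15674 → wrap carry → 0x5675
One's-complement sum = 0x5675.
Checksum = ~0x5675 & 0xFFFF = 0xA98A.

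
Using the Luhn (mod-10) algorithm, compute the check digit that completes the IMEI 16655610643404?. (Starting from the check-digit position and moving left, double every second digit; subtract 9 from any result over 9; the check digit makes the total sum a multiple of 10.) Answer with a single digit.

7

Partial digits right→left: 4 0 4 3 4 6 0 1 6 5 5 6 6 1
Double every second digit counting from the check-digit position (so the 1st, 3rd, 5th, ... of the partial from the right).
  doubled (with −9 where >9): 8 8 8 0 3 1 3 → sum 31
  kept as-is: 0 3 6 1 5 6 1 → sum 22
Total = 31 + 22 = 53.
Check digit = (10 − (53 mod 10)) mod 10 = 7.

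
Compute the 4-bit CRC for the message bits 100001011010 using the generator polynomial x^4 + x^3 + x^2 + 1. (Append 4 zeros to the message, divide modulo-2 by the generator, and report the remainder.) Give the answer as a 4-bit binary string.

Append 4 zeros: 1000010110100000. Divide by 11101 (XOR where the leading bit is 1):
  pos 0: 10000 XOR 11101 = 01101
  pos 1: 11011 XOR 11101 = 00110
  pos 3: 11001 XOR 11101 = 00100
  pos 5: 10010 XOR 11101 = 01111
  pos 6: 11111 XOR 11101 = 00010
  pos 9: 10000 XOR 11101 = 01101
  pos 10: 11010 XOR 11101 = 00111
Remainder (last 4 bits) = 1110. This is the CRC / FCS.

1110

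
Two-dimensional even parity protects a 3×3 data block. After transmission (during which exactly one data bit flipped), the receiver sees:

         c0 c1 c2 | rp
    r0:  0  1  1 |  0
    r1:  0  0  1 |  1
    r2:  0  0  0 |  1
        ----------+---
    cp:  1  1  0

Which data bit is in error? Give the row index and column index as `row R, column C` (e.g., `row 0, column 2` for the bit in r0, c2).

row 2, column 0

Recompute each row's even parity and compare to rp:
  r0: data parity 0, sent rp 0 → ok
  r1: data parity 1, sent rp 1 → ok
  r2: data parity 0, sent rp 1 → mismatch
Recompute each column's even parity and compare to cp:
  c0: data parity 0, sent cp 1 → mismatch
  c1: data parity 1, sent cp 1 → ok
  c2: data parity 0, sent cp 0 → ok
Exactly one row (r2) and one column (c0) fail → the flipped bit is at their intersection.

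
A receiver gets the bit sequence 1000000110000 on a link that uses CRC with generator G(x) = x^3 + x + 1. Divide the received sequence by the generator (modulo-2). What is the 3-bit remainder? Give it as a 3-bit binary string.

110

Modulo-2 division of 1000000110000 by 1011:
  pos 0: 1000 XOR 1011 = 0011
  pos 2: 1100 XOR 1011 = 0111
  pos 3: 1110 XOR 1011 = 0101
  pos 4: 1011 XOR 1011 = 0000
  pos 8: 1000 XOR 1011 = 0011
Remainder = 110 (nonzero — an error is detected).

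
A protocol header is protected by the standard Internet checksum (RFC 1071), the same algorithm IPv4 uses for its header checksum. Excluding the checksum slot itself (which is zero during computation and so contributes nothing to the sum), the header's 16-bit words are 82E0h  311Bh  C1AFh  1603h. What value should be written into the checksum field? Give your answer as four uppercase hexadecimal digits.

7451

One's-complement addition (fold any carry out of bit 15 back into bit 0):
  0x82E0 + 0x311B = 0x0B3FB
  0xB3FB + 0xC1AF = 0x175AA → wrap carry → 0x75AB
  0x75AB + 0x1603 = 0x08BAE
One's-complement sum = 0x8BAE.
Checksum = ~0x8BAE & 0xFFFF = 0x7451.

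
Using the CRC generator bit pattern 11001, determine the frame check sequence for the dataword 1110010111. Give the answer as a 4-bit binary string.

Append 4 zeros: 11100101110000. Divide by 11001 (XOR where the leading bit is 1):
  pos 0: 11100 XOR 11001 = 00101
  pos 2: 10110 XOR 11001 = 01111
  pos 3: 11111 XOR 11001 = 00110
  pos 5: 11011 XOR 11001 = 00010
  pos 8: 10000 XOR 11001 = 01001
  pos 9: 10010 XOR 11001 = 01011
Remainder (last 4 bits) = 1011. This is the CRC / FCS.

1011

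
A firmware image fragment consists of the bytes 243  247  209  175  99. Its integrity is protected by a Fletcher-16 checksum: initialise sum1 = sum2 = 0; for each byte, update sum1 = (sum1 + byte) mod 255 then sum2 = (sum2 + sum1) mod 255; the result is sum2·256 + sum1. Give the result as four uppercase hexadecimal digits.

Running sums (mod 255):
  after byte 0 (243): sum1=243, sum2=243
  after byte 1 (247): sum1=235, sum2=223
  after byte 2 (209): sum1=189, sum2=157
  after byte 3 (175): sum1=109, sum2=11
  after byte 4 (99): sum1=208, sum2=219
Checksum = sum2·256 + sum1 = 219·256 + 208 = 56272 = 0xDBD0.

DBD0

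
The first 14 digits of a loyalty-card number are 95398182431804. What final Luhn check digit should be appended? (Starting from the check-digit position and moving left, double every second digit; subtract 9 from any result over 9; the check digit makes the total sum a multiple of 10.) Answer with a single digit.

Partial digits right→left: 4 0 8 1 3 4 2 8 1 8 9 3 5 9
Double every second digit counting from the check-digit position (so the 1st, 3rd, 5th, ... of the partial from the right).
  doubled (with −9 where >9): 8 7 6 4 2 9 1 → sum 37
  kept as-is: 0 1 4 8 8 3 9 → sum 33
Total = 37 + 33 = 70.
Check digit = (10 − (70 mod 10)) mod 10 = 0.

0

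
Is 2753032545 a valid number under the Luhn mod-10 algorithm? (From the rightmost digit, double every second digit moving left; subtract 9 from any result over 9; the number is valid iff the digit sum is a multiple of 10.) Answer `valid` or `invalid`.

From the right, keep odd positions and double even positions (subtract 9 from any doubled value over 9):
  doubled (positions 2,4,...): 8 4 0 1 4 → sum 17
  kept (positions 1,3,...): 5 5 3 3 7 → sum 23
Total = 40.
40 mod 10 = 0, so the number is valid.

valid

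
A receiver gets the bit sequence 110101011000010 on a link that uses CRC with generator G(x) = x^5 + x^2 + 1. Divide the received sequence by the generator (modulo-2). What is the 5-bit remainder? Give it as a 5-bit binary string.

Modulo-2 division of 110101011000010 by 100101:
  pos 0: 110101 XOR 100101 = 010000
  pos 1: 100000 XOR 100101 = 000101
  pos 4: 101110 XOR 100101 = 001011
  pos 6: 101100 XOR 100101 = 001001
  pos 8: 100101 XOR 100101 = 000000
Remainder = 00000 (zero — the frame passes the CRC check).

00000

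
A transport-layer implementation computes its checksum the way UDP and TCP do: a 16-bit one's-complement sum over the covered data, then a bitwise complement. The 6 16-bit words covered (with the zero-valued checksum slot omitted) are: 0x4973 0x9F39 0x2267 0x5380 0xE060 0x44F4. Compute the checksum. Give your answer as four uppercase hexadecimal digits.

7C16

One's-complement addition (fold any carry out of bit 15 back into bit 0):
  0x4973 + 0x9F39 = 0x0E8AC
  0xE8AC + 0x2267 = 0x10B13 → wrap carry → 0x0B14
  0x0B14 + 0x5380 = 0x05E94
  0x5E94 + 0xE060 = 0x13EF4 → wrap carry → 0x3EF5
  0x3EF5 + 0x44F4 = 0x083E9
One's-complement sum = 0x83E9.
Checksum = ~0x83E9 & 0xFFFF = 0x7C16.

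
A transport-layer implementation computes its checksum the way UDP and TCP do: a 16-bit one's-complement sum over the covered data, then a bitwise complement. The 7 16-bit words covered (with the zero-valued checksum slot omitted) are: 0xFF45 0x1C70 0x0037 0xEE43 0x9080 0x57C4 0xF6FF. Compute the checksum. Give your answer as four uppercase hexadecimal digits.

168A

One's-complement addition (fold any carry out of bit 15 back into bit 0):
  0xFF45 + 0x1C70 = 0x11BB5 → wrap carry → 0x1BB6
  0x1BB6 + 0x0037 = 0x01BED
  0x1BED + 0xEE43 = 0x10A30 → wrap carry → 0x0A31
  0x0A31 + 0x9080 = 0x09AB1
  0x9AB1 + 0x57C4 = 0x0F275
  0xF275 + 0xF6FF = 0x1E974 → wrap carry → 0xE975
One's-complement sum = 0xE975.
Checksum = ~0xE975 & 0xFFFF = 0x168A.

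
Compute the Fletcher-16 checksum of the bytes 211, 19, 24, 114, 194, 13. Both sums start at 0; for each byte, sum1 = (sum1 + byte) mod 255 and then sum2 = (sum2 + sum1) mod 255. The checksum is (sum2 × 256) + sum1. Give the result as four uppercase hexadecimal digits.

A041

Running sums (mod 255):
  after byte 0 (211): sum1=211, sum2=211
  after byte 1 (19): sum1=230, sum2=186
  after byte 2 (24): sum1=254, sum2=185
  after byte 3 (114): sum1=113, sum2=43
  after byte 4 (194): sum1=52, sum2=95
  after byte 5 (13): sum1=65, sum2=160
Checksum = sum2·256 + sum1 = 160·256 + 65 = 41025 = 0xA041.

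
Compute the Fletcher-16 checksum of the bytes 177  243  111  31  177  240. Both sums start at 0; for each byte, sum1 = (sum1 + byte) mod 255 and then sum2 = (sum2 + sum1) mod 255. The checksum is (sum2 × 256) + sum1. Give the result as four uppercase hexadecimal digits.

Running sums (mod 255):
  after byte 0 (177): sum1=177, sum2=177
  after byte 1 (243): sum1=165, sum2=87
  after byte 2 (111): sum1=21, sum2=108
  after byte 3 (31): sum1=52, sum2=160
  after byte 4 (177): sum1=229, sum2=134
  after byte 5 (240): sum1=214, sum2=93
Checksum = sum2·256 + sum1 = 93·256 + 214 = 24022 = 0x5DD6.

5DD6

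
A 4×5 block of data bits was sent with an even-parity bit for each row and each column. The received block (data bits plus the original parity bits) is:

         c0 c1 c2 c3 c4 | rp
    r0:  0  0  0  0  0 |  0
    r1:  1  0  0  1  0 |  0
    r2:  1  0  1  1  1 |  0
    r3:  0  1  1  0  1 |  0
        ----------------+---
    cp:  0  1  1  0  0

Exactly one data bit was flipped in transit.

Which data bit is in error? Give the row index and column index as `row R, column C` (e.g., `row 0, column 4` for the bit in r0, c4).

Recompute each row's even parity and compare to rp:
  r0: data parity 0, sent rp 0 → ok
  r1: data parity 0, sent rp 0 → ok
  r2: data parity 0, sent rp 0 → ok
  r3: data parity 1, sent rp 0 → mismatch
Recompute each column's even parity and compare to cp:
  c0: data parity 0, sent cp 0 → ok
  c1: data parity 1, sent cp 1 → ok
  c2: data parity 0, sent cp 1 → mismatch
  c3: data parity 0, sent cp 0 → ok
  c4: data parity 0, sent cp 0 → ok
Exactly one row (r3) and one column (c2) fail → the flipped bit is at their intersection.

row 3, column 2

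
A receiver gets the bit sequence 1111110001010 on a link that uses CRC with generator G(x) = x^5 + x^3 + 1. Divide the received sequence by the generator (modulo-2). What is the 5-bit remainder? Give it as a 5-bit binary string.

Modulo-2 division of 1111110001010 by 101001:
  pos 0: 111111 XOR 101001 = 010110
  pos 1: 101100 XOR 101001 = 000101
  pos 4: 101001 XOR 101001 = 000000
Remainder = 00010 (nonzero — an error is detected).

00010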